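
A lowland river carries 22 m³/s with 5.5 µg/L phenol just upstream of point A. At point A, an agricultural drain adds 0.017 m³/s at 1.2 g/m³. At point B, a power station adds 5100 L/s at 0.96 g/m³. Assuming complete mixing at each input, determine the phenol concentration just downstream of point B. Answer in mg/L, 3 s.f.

0.186 mg/L

5.5 µg/L = 0.0055 mg/L.
After input A: C = (22·0.0055 + 0.017·1.2) / 22.02 = 0.006422 mg/L.
5100 L/s = 5.1 m³/s.
After input B: C = (22.02·0.006422 + 5.1·0.96) / 27.12 = 0.1858 mg/L.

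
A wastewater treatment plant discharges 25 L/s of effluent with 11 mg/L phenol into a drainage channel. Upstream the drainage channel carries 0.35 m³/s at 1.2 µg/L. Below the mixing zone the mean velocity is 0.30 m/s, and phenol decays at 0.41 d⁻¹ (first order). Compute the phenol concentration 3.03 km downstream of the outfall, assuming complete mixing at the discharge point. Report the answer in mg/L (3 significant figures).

25 L/s = 0.025 m³/s.
1.2 µg/L = 0.0012 mg/L.
After complete mixing, C₀ = (0.025·11 + 0.35·0.0012) / 0.375 = 0.7345 mg/L.
Travel time t = 3030 m / 0.30 m/s = 1.01e+04 s = 0.1169 d.
C = 0.7345·exp(−0.41·0.1169) = 0.7345·0.9532 = 0.7001 mg/L.

0.700 mg/L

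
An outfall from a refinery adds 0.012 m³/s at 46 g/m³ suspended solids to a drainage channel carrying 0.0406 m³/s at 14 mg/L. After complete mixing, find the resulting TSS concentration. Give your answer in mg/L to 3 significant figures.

21.3 mg/L

Conservation of mass across the mixing zone: C = (0.012·46 + 0.0406·14) / (0.012 + 0.0406) = 1.12/0.0526 = 21.3 mg/L.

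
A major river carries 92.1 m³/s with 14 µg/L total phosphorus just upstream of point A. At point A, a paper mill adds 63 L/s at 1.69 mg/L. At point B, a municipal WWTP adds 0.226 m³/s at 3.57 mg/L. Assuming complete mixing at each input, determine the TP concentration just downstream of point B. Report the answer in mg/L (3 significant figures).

14 µg/L = 0.014 mg/L.
63 L/s = 0.063 m³/s.
After input A: C = (92.1·0.014 + 0.063·1.69) / 92.16 = 0.01515 mg/L.
After input B: C = (92.16·0.01515 + 0.226·3.57) / 92.39 = 0.02384 mg/L.

0.0238 mg/L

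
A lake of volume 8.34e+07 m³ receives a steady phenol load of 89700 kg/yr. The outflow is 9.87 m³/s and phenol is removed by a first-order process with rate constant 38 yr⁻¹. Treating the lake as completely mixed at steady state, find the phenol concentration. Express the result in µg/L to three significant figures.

Outflow Q = 9.87 m³/s × 3.156e+07 s/yr = 3.115e+08 m³/yr.
Steady-state CSTR mass balance: W = Q·C + k·V·C, so C = W/(Q + kV).
Q + kV = 3.115e+08 + 38·8.34e+07 = 3.481e+09 m³/yr.
C = 89700/3.481e+09 = 2.577e-05 kg/m³ = 0.02577 mg/L = 25.77 µg/L.

25.8 µg/L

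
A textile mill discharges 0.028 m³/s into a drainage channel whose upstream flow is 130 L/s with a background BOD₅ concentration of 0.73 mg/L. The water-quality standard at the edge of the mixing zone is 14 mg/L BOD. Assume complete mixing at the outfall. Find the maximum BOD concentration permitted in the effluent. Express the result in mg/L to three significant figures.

75.6 mg/L

130 L/s = 0.13 m³/s.
Mass balance: 14·0.158 = 0.028·Cₑ + 0.13·0.73.
Cₑ = (2.212 − 0.0949) / 0.028 = 75.61 mg/L.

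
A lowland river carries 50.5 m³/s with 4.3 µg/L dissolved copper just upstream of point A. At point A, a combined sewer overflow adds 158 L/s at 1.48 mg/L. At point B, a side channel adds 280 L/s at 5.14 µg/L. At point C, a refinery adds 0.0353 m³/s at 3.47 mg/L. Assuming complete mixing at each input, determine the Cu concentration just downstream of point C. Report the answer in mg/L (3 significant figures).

4.3 µg/L = 0.0043 mg/L.
158 L/s = 0.158 m³/s.
After input A: C = (50.5·0.0043 + 0.158·1.48) / 50.66 = 0.008903 mg/L.
280 L/s = 0.28 m³/s.
5.14 µg/L = 0.00514 mg/L.
After input B: C = (50.66·0.008903 + 0.28·0.00514) / 50.94 = 0.008882 mg/L.
After input C: C = (50.94·0.008882 + 0.0353·3.47) / 50.97 = 0.01128 mg/L.

0.0113 mg/L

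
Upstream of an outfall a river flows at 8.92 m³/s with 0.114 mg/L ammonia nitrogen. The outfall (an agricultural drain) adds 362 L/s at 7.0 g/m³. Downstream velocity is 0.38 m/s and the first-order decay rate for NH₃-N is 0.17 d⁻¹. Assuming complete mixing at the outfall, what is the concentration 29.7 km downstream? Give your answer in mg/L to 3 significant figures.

0.328 mg/L

362 L/s = 0.362 m³/s.
After complete mixing, C₀ = (0.362·7 + 8.92·0.114) / 9.282 = 0.3826 mg/L.
Travel time t = 2.97e+04 m / 0.38 m/s = 7.816e+04 s = 0.9046 d.
C = 0.3826·exp(−0.17·0.9046) = 0.3826·0.8575 = 0.328 mg/L.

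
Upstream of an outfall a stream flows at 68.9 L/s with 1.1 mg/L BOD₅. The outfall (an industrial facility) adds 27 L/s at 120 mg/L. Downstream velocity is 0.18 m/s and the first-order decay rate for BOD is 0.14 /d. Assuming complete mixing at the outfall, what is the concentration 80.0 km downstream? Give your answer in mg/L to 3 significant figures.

27 L/s = 0.027 m³/s.
68.9 L/s = 0.0689 m³/s.
After complete mixing, C₀ = (0.027·120 + 0.0689·1.1) / 0.0959 = 34.58 mg/L.
Travel time t = 8e+04 m / 0.18 m/s = 4.444e+05 s = 5.144 d.
C = 34.58·exp(−0.14·5.144) = 34.58·0.4867 = 16.83 mg/L.

16.8 mg/L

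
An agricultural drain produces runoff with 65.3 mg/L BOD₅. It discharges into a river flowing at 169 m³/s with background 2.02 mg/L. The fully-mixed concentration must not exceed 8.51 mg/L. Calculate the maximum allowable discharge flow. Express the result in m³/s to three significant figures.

Mass balance at complete mixing: C_std·(Q_w + Q_r) = Q_w·C_e + Q_r·C_b.
Rearranging, Q_w = Q_r·(C_std − C_b)/(C_e − C_std) = 169·(8.51 − 2.02) / (65.3 − 8.51) = 19.31 m³/s.

19.3 m³/s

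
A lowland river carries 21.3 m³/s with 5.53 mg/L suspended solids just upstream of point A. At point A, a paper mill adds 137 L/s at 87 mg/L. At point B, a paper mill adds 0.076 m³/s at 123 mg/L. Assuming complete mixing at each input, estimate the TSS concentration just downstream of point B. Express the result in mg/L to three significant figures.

6.46 mg/L

137 L/s = 0.137 m³/s.
After input A: C = (21.3·5.53 + 0.137·87) / 21.44 = 6.051 mg/L.
After input B: C = (21.44·6.051 + 0.076·123) / 21.51 = 6.464 mg/L.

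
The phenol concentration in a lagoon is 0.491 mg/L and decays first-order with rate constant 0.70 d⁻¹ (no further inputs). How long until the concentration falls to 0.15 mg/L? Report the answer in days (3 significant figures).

1.69 d

t = ln(C₀/C)/k = ln(0.491/0.15)/0.70 = 1.186/0.70 = 1.694 d.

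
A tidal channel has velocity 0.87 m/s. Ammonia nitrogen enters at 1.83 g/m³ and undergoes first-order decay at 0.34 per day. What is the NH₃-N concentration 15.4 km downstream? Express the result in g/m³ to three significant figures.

Travel time t = 15.4 km / 0.87 m/s = 1.54e+04/0.87 = 1.77e+04 s = 0.2049 d.
First-order decay: C = 1.83·exp(−0.34·0.2049) = 1.83·0.9327 = 1.707 g/m³.

1.71 g/m³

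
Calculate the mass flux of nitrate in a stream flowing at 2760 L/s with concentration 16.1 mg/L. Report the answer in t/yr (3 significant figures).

1400 t/yr

2760 L/s = 2.76 m³/s.
Mass flux = Q·C = 2.76 m³/s × 16.1 g/m³ = 44.44 g/s.
= 44.44 g/s × 31.56 = 1402 t/yr.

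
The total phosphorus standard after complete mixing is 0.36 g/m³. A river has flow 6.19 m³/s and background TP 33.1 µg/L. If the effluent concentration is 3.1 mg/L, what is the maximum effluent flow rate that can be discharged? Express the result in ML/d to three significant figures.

33.1 µg/L = 0.0331 mg/L.
Mass balance at complete mixing: C_std·(Q_w + Q_r) = Q_w·C_e + Q_r·C_b.
Rearranging, Q_w = Q_r·(C_std − C_b)/(C_e − C_std) = 6.19·(0.36 − 0.0331) / (3.1 − 0.36) = 0.7385 m³/s.
= 63.81 ML/d.

63.8 ML/d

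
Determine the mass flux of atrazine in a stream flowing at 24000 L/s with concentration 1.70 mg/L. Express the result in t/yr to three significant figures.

24000 L/s = 24 m³/s.
Mass flux = Q·C = 24 m³/s × 1.7 g/m³ = 40.8 g/s.
= 40.8 g/s × 31.56 = 1288 t/yr.

1290 t/yr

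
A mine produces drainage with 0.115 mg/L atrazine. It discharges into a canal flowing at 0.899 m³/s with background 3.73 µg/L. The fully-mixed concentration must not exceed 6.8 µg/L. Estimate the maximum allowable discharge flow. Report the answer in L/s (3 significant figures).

3.73 µg/L = 0.00373 mg/L.
6.8 µg/L = 0.0068 mg/L.
Mass balance at complete mixing: C_std·(Q_w + Q_r) = Q_w·C_e + Q_r·C_b.
Rearranging, Q_w = Q_r·(C_std − C_b)/(C_e − C_std) = 0.899·(0.0068 − 0.00373) / (0.115 − 0.0068) = 0.02551 m³/s.
= 25.51 L/s.

25.5 L/s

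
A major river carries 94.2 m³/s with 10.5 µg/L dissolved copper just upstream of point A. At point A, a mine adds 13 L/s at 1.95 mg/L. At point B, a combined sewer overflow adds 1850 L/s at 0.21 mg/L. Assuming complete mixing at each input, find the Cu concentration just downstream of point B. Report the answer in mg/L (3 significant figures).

0.0146 mg/L

10.5 µg/L = 0.0105 mg/L.
13 L/s = 0.013 m³/s.
After input A: C = (94.2·0.0105 + 0.013·1.95) / 94.21 = 0.01077 mg/L.
1850 L/s = 1.85 m³/s.
After input B: C = (94.21·0.01077 + 1.85·0.21) / 96.06 = 0.0146 mg/L.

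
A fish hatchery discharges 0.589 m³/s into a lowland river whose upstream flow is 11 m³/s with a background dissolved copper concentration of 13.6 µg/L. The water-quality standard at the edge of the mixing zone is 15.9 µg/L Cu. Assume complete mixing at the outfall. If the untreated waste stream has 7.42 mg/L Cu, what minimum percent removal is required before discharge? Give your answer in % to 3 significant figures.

99.2 %

13.6 µg/L = 0.0136 mg/L.
15.9 µg/L = 0.0159 mg/L.
Mass balance: 0.0159·11.59 = 0.589·Cₑ + 11·0.0136.
Cₑ = (0.1843 − 0.1496) / 0.589 = 0.05885 mg/L.
Required removal = 1 − 0.05885/7.42 = 99.21 %.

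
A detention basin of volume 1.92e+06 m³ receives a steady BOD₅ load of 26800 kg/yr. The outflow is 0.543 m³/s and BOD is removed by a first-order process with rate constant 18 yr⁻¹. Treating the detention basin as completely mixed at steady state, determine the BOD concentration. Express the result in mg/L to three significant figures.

Outflow Q = 0.543 m³/s × 3.156e+07 s/yr = 1.714e+07 m³/yr.
Steady-state CSTR mass balance: W = Q·C + k·V·C, so C = W/(Q + kV).
Q + kV = 1.714e+07 + 18·1.92e+06 = 5.17e+07 m³/yr.
C = 26800/5.17e+07 = 0.0005184 kg/m³ = 0.5184 mg/L.

0.518 mg/L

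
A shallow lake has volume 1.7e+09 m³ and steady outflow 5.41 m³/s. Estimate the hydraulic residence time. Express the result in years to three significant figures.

Q = 5.41 m³/s × 3.156e+07 s/yr = 1.707e+08 m³/yr.
Hydraulic residence time τ = V/Q = 1.7e+09/1.707e+08 = 9.957 yr.

9.96 yr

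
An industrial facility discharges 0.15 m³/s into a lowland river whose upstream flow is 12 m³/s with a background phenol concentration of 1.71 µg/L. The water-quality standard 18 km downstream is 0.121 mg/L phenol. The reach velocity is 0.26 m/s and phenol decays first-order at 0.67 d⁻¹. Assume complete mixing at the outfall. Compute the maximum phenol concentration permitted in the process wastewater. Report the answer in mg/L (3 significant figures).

16.6 mg/L

1.71 µg/L = 0.00171 mg/L.
Travel time to the compliance point: t = 1.8e+04/0.26 = 6.923e+04 s = 0.8013 d; decay factor exp(−0.67·0.8013) = 0.5846.
So the concentration just after mixing may be at most 0.121/0.5846 = 0.207 mg/L.
Mass balance: 0.207·12.15 = 0.15·Cₑ + 12·0.00171.
Cₑ = (2.515 − 0.02052) / 0.15 = 16.63 mg/L.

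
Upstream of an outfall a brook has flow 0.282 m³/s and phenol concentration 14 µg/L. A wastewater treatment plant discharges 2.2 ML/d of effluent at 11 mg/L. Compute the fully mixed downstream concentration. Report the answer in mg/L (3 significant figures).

2.2 ML/d = 0.02546 m³/s.
14 µg/L = 0.014 mg/L.
By mass balance at complete mixing, C = (0.02546·11 + 0.282·0.014) / (0.02546 + 0.282) = 0.284/0.3075 = 0.9238 mg/L.

0.924 mg/L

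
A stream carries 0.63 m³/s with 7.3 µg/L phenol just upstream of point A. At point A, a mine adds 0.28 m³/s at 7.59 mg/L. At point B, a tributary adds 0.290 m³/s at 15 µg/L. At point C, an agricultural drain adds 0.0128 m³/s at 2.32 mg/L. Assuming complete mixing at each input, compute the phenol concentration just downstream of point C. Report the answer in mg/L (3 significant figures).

7.3 µg/L = 0.0073 mg/L.
After input A: C = (0.63·0.0073 + 0.28·7.59) / 0.91 = 2.34 mg/L.
15 µg/L = 0.015 mg/L.
After input B: C = (0.91·2.34 + 0.29·0.015) / 1.2 = 1.778 mg/L.
After input C: C = (1.2·1.778 + 0.0128·2.32) / 1.213 = 1.784 mg/L.

1.78 mg/L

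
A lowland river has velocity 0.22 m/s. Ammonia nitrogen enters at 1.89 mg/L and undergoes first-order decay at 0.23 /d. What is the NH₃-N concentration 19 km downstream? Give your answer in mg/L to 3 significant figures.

1.50 mg/L

Travel time t = 19 km / 0.22 m/s = 1.9e+04/0.22 = 8.636e+04 s = 0.9996 d.
First-order decay: C = 1.89·exp(−0.23·0.9996) = 1.89·0.7946 = 1.502 mg/L.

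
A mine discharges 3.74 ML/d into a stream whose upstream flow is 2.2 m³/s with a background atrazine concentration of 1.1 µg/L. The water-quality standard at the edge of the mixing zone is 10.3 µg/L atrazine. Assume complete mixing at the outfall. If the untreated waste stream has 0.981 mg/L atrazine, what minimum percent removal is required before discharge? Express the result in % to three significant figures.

3.74 ML/d = 0.04329 m³/s.
1.1 µg/L = 0.0011 mg/L.
10.3 µg/L = 0.0103 mg/L.
Mass balance: 0.0103·2.243 = 0.04329·Cₑ + 2.2·0.0011.
Cₑ = (0.02311 − 0.00242) / 0.04329 = 0.4779 mg/L.
Required removal = 1 − 0.4779/0.981 = 51.29 %.

51.3 %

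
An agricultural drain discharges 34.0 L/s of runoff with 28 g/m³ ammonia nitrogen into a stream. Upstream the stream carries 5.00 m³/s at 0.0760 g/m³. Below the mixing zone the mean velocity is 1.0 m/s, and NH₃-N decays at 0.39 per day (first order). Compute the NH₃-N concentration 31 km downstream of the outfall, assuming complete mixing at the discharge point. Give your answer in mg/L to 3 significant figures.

0.230 mg/L

34.0 L/s = 0.034 m³/s.
After complete mixing, C₀ = (0.034·28 + 5·0.076) / 5.034 = 0.2646 mg/L.
Travel time t = 3.1e+04 m / 1.0 m/s = 3.1e+04 s = 0.3588 d.
C = 0.2646·exp(−0.39·0.3588) = 0.2646·0.8694 = 0.23 mg/L.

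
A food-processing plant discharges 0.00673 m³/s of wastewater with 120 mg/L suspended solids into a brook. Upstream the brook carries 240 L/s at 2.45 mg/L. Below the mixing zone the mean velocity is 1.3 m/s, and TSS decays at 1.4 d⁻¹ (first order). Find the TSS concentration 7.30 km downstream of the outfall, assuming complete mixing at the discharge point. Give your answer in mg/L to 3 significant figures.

240 L/s = 0.24 m³/s.
After complete mixing, C₀ = (0.00673·120 + 0.24·2.45) / 0.2467 = 5.656 mg/L.
Travel time t = 7300 m / 1.3 m/s = 5615 s = 0.06499 d.
C = 5.656·exp(−1.4·0.06499) = 5.656·0.913 = 5.164 mg/L.

5.16 mg/L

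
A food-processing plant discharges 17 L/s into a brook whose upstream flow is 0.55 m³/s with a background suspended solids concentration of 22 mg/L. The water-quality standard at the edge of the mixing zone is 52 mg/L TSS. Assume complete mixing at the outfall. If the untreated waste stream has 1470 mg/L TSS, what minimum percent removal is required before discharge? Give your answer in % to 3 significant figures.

30.4 %

17 L/s = 0.017 m³/s.
Mass balance: 52·0.567 = 0.017·Cₑ + 0.55·22.
Cₑ = (29.48 − 12.1) / 0.017 = 1023 mg/L.
Required removal = 1 − 1023/1470 = 30.44 %.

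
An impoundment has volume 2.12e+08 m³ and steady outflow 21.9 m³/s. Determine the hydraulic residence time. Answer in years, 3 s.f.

0.307 yr

Q = 21.9 m³/s × 3.156e+07 s/yr = 6.911e+08 m³/yr.
Hydraulic residence time τ = V/Q = 2.12e+08/6.911e+08 = 0.3068 yr.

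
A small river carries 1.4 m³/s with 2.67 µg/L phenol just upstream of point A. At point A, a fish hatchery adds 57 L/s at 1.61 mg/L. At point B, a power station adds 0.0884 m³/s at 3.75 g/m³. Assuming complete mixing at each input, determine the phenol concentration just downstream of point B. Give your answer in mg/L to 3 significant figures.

0.276 mg/L

2.67 µg/L = 0.00267 mg/L.
57 L/s = 0.057 m³/s.
After input A: C = (1.4·0.00267 + 0.057·1.61) / 1.457 = 0.06555 mg/L.
After input B: C = (1.457·0.06555 + 0.0884·3.75) / 1.545 = 0.2763 mg/L.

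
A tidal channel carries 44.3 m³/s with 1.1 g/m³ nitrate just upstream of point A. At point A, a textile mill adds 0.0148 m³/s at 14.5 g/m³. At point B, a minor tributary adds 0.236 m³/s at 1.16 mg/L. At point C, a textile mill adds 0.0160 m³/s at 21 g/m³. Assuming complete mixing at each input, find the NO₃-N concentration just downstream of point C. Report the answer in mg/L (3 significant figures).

After input A: C = (44.3·1.1 + 0.0148·14.5) / 44.31 = 1.104 mg/L.
After input B: C = (44.31·1.104 + 0.236·1.16) / 44.55 = 1.105 mg/L.
After input C: C = (44.55·1.105 + 0.016·21) / 44.57 = 1.112 mg/L.

1.11 mg/L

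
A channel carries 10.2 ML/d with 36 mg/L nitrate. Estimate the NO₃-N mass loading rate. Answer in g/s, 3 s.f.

10.2 ML/d = 0.1181 m³/s.
Mass flux = Q·C = 0.1181 m³/s × 36 g/m³ = 4.25 g/s.

4.25 g/s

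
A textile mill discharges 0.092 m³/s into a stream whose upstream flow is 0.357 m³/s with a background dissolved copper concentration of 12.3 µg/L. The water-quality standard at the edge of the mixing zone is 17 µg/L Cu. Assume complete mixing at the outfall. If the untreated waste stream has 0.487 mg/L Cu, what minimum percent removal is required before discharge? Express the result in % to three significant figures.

12.3 µg/L = 0.0123 mg/L.
17 µg/L = 0.017 mg/L.
Mass balance: 0.017·0.449 = 0.092·Cₑ + 0.357·0.0123.
Cₑ = (0.007633 − 0.004391) / 0.092 = 0.03524 mg/L.
Required removal = 1 − 0.03524/0.487 = 92.76 %.

92.8 %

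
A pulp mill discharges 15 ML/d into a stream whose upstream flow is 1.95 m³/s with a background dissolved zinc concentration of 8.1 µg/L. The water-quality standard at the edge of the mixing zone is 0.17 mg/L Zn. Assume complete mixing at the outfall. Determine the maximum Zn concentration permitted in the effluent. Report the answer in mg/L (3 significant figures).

1.99 mg/L

15 ML/d = 0.1736 m³/s.
8.1 µg/L = 0.0081 mg/L.
Mass balance: 0.17·2.124 = 0.1736·Cₑ + 1.95·0.0081.
Cₑ = (0.361 − 0.0158) / 0.1736 = 1.988 mg/L.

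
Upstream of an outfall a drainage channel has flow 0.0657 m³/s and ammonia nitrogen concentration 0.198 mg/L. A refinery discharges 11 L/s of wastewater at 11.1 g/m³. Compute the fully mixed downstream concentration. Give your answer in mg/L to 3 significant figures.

11 L/s = 0.011 m³/s.
Flow-weighted mixing gives C = (0.011·11.1 + 0.0657·0.198) / (0.011 + 0.0657) = 0.1351/0.0767 = 1.762 mg/L.

1.76 mg/L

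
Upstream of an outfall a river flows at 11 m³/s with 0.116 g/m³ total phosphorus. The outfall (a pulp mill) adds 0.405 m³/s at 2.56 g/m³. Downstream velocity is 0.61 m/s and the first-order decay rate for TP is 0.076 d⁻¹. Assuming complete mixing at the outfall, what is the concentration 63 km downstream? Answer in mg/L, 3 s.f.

0.185 mg/L

After complete mixing, C₀ = (0.405·2.56 + 11·0.116) / 11.4 = 0.2028 mg/L.
Travel time t = 6.3e+04 m / 0.61 m/s = 1.033e+05 s = 1.195 d.
C = 0.2028·exp(−0.076·1.195) = 0.2028·0.9132 = 0.1852 mg/L.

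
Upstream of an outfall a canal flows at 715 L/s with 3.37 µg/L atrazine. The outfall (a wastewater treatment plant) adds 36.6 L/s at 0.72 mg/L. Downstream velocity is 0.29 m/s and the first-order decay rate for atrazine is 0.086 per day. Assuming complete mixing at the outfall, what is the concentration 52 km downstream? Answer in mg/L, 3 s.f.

0.0320 mg/L

36.6 L/s = 0.0366 m³/s.
715 L/s = 0.715 m³/s.
3.37 µg/L = 0.00337 mg/L.
After complete mixing, C₀ = (0.0366·0.72 + 0.715·0.00337) / 0.7516 = 0.03827 mg/L.
Travel time t = 5.2e+04 m / 0.29 m/s = 1.793e+05 s = 2.075 d.
C = 0.03827·exp(−0.086·2.075) = 0.03827·0.8365 = 0.03201 mg/L.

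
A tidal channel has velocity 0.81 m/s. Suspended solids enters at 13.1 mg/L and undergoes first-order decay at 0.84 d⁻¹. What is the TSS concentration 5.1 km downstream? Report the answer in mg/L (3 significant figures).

12.3 mg/L

Travel time t = 5.1 km / 0.81 m/s = 5100/0.81 = 6296 s = 0.07287 d.
First-order decay: C = 13.1·exp(−0.84·0.07287) = 13.1·0.9406 = 12.32 mg/L.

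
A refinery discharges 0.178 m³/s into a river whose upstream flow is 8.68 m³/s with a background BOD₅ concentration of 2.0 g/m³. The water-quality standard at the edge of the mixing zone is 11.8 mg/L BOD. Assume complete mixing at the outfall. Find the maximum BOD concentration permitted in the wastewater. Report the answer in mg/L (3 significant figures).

490 mg/L

Mass balance: 11.8·8.858 = 0.178·Cₑ + 8.68·2.
Cₑ = (104.5 − 17.36) / 0.178 = 489.7 mg/L.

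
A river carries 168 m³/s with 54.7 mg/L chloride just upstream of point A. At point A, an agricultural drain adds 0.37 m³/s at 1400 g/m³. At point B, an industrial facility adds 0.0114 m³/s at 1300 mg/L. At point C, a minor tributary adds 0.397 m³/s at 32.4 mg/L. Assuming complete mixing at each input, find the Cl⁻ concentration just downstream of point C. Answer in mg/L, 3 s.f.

57.7 mg/L

After input A: C = (168·54.7 + 0.37·1400) / 168.4 = 57.66 mg/L.
After input B: C = (168.4·57.66 + 0.0114·1300) / 168.4 = 57.74 mg/L.
After input C: C = (168.4·57.74 + 0.397·32.4) / 168.8 = 57.68 mg/L.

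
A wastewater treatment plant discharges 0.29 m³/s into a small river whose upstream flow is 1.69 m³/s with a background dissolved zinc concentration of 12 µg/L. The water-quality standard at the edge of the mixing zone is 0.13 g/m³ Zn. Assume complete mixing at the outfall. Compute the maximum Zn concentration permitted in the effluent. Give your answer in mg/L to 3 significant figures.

12 µg/L = 0.012 mg/L.
Mass balance: 0.13·1.98 = 0.29·Cₑ + 1.69·0.012.
Cₑ = (0.2574 − 0.02028) / 0.29 = 0.8177 mg/L.

0.818 mg/L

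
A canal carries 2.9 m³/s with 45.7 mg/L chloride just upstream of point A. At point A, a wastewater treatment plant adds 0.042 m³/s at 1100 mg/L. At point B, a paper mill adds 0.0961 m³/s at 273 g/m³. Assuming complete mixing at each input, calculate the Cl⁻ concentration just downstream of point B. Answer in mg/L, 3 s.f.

After input A: C = (2.9·45.7 + 0.042·1100) / 2.942 = 60.75 mg/L.
After input B: C = (2.942·60.75 + 0.0961·273) / 3.038 = 67.46 mg/L.

67.5 mg/L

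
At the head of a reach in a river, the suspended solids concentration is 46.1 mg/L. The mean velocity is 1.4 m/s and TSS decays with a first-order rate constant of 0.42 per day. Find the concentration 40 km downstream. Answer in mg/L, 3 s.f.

Travel time t = 40 km / 1.4 m/s = 4e+04/1.4 = 2.857e+04 s = 0.3307 d.
First-order decay: C = 46.1·exp(−0.42·0.3307) = 46.1·0.8703 = 40.12 mg/L.

40.1 mg/L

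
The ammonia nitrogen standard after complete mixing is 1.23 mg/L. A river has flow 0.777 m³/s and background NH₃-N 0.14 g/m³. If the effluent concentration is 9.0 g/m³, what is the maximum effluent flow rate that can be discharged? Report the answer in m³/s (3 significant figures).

Mass balance at complete mixing: C_std·(Q_w + Q_r) = Q_w·C_e + Q_r·C_b.
Rearranging, Q_w = Q_r·(C_std − C_b)/(C_e − C_std) = 0.777·(1.23 − 0.14) / (9 − 1.23) = 0.109 m³/s.

0.109 m³/s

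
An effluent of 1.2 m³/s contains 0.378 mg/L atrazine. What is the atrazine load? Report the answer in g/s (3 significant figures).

0.454 g/s

Mass flux = Q·C = 1.2 m³/s × 0.378 g/m³ = 0.4536 g/s.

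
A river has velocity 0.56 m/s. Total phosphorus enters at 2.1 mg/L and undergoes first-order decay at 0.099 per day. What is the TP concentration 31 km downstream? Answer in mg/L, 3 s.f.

Travel time t = 31 km / 0.56 m/s = 3.1e+04/0.56 = 5.536e+04 s = 0.6407 d.
First-order decay: C = 2.1·exp(−0.099·0.6407) = 2.1·0.9385 = 1.971 mg/L.

1.97 mg/L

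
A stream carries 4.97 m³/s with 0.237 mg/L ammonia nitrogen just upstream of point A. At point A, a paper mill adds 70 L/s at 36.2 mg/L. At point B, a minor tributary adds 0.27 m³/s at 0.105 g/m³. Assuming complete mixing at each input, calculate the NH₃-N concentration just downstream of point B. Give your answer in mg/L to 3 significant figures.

0.704 mg/L

70 L/s = 0.07 m³/s.
After input A: C = (4.97·0.237 + 0.07·36.2) / 5.04 = 0.7365 mg/L.
After input B: C = (5.04·0.7365 + 0.27·0.105) / 5.31 = 0.7044 mg/L.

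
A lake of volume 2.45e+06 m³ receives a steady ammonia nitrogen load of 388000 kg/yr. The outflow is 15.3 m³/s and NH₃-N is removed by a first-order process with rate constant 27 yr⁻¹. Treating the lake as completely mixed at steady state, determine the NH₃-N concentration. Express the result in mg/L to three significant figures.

0.707 mg/L

Outflow Q = 15.3 m³/s × 3.156e+07 s/yr = 4.828e+08 m³/yr.
Steady-state CSTR mass balance: W = Q·C + k·V·C, so C = W/(Q + kV).
Q + kV = 4.828e+08 + 27·2.45e+06 = 5.49e+08 m³/yr.
C = 388000/5.49e+08 = 0.0007068 kg/m³ = 0.7068 mg/L.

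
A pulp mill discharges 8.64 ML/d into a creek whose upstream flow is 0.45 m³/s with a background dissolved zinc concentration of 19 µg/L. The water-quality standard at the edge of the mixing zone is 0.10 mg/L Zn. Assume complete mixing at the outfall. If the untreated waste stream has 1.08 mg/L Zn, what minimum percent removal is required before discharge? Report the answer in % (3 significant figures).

8.64 ML/d = 0.1 m³/s.
19 µg/L = 0.019 mg/L.
Mass balance: 0.1·0.55 = 0.1·Cₑ + 0.45·0.019.
Cₑ = (0.055 − 0.00855) / 0.1 = 0.4645 mg/L.
Required removal = 1 − 0.4645/1.08 = 56.99 %.

57.0 %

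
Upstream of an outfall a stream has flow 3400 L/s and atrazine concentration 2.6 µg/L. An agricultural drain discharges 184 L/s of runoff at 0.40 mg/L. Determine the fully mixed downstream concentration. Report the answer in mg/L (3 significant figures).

0.0230 mg/L

184 L/s = 0.184 m³/s.
3400 L/s = 3.4 m³/s.
2.6 µg/L = 0.0026 mg/L.
By mass balance at complete mixing, C = (0.184·0.4 + 3.4·0.0026) / (0.184 + 3.4) = 0.08244/3.584 = 0.023 mg/L.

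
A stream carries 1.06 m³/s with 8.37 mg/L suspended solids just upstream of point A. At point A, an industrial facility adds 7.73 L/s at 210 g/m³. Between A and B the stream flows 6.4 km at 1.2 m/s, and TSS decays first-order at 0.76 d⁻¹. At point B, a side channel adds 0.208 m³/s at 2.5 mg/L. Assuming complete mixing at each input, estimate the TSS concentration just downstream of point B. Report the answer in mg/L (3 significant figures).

8.26 mg/L

7.73 L/s = 0.00773 m³/s.
After input A: C = (1.06·8.37 + 0.00773·210) / 1.068 = 9.83 mg/L.
Over the 6.4 km reach to input B (t = 5333 s = 0.06173 d), decay gives C = 9.83·exp(−0.76·0.06173) = 9.379 mg/L.
After input B: C = (1.068·9.379 + 0.208·2.5) / 1.276 = 8.258 mg/L.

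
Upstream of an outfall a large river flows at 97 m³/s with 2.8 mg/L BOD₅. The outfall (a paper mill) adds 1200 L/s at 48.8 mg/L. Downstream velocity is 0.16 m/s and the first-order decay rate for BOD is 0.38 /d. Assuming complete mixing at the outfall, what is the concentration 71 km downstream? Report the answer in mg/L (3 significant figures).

1200 L/s = 1.2 m³/s.
After complete mixing, C₀ = (1.2·48.8 + 97·2.8) / 98.2 = 3.362 mg/L.
Travel time t = 7.1e+04 m / 0.16 m/s = 4.438e+05 s = 5.136 d.
C = 3.362·exp(−0.38·5.136) = 3.362·0.142 = 0.4775 mg/L.

0.478 mg/L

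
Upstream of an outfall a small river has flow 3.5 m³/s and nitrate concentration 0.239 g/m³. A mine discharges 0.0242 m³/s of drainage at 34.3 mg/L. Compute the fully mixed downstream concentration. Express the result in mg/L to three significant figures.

0.473 mg/L

Flow-weighted mixing gives C = (0.0242·34.3 + 3.5·0.239) / (0.0242 + 3.5) = 1.667/3.524 = 0.4729 mg/L.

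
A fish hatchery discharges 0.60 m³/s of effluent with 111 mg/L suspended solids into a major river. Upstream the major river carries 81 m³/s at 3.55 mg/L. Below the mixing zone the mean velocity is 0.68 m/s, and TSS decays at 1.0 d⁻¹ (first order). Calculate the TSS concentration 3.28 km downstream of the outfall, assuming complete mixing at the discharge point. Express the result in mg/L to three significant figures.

After complete mixing, C₀ = (0.6·111 + 81·3.55) / 81.6 = 4.34 mg/L.
Travel time t = 3280 m / 0.68 m/s = 4824 s = 0.05583 d.
C = 4.34·exp(−1.0·0.05583) = 4.34·0.9457 = 4.104 mg/L.

4.10 mg/L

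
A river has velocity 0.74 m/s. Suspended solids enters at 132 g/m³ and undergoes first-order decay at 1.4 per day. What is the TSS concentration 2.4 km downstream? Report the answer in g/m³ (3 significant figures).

Travel time t = 2.4 km / 0.74 m/s = 2400/0.74 = 3243 s = 0.03754 d.
First-order decay: C = 132·exp(−1.4·0.03754) = 132·0.9488 = 125.2 g/m³.

125 g/m³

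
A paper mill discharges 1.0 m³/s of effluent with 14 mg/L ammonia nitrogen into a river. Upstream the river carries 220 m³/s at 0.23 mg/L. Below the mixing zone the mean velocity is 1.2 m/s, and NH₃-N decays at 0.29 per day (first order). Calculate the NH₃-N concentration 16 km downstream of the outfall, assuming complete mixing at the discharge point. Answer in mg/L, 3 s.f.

After complete mixing, C₀ = (1·14 + 220·0.23) / 221 = 0.2923 mg/L.
Travel time t = 1.6e+04 m / 1.2 m/s = 1.333e+04 s = 0.1543 d.
C = 0.2923·exp(−0.29·0.1543) = 0.2923·0.9562 = 0.2795 mg/L.

0.280 mg/L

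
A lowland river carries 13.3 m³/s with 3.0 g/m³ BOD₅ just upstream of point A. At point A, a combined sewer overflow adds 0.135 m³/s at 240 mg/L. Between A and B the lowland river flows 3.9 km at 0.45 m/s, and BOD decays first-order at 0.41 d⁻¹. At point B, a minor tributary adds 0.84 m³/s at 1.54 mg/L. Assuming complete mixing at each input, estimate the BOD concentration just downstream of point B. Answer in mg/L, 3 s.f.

After input A: C = (13.3·3 + 0.135·240) / 13.44 = 5.381 mg/L.
Over the 3.9 km reach to input B (t = 8667 s = 0.1003 d), decay gives C = 5.381·exp(−0.41·0.1003) = 5.165 mg/L.
After input B: C = (13.44·5.165 + 0.84·1.54) / 14.28 = 4.951 mg/L.

4.95 mg/L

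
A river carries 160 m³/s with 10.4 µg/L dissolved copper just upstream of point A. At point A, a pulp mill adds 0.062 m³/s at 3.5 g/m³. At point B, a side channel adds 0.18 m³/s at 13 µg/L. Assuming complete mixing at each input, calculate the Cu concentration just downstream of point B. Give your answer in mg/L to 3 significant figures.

0.0118 mg/L

10.4 µg/L = 0.0104 mg/L.
After input A: C = (160·0.0104 + 0.062·3.5) / 160.1 = 0.01175 mg/L.
13 µg/L = 0.013 mg/L.
After input B: C = (160.1·0.01175 + 0.18·0.013) / 160.2 = 0.01175 mg/L.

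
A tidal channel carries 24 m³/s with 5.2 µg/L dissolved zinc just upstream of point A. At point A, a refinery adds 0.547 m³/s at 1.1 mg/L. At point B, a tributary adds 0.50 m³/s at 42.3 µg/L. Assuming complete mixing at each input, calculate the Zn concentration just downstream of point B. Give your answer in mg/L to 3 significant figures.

5.2 µg/L = 0.0052 mg/L.
After input A: C = (24·0.0052 + 0.547·1.1) / 24.55 = 0.0296 mg/L.
42.3 µg/L = 0.0423 mg/L.
After input B: C = (24.55·0.0296 + 0.5·0.0423) / 25.05 = 0.02985 mg/L.

0.0298 mg/L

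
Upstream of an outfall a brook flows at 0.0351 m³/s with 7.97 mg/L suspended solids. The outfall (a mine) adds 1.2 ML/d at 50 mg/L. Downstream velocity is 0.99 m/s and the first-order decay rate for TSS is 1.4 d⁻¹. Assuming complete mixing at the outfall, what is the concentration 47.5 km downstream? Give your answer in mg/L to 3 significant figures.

9.14 mg/L

1.2 ML/d = 0.01389 m³/s.
After complete mixing, C₀ = (0.01389·50 + 0.0351·7.97) / 0.04899 = 19.89 mg/L.
Travel time t = 4.75e+04 m / 0.99 m/s = 4.798e+04 s = 0.5553 d.
C = 19.89·exp(−1.4·0.5553) = 19.89·0.4596 = 9.139 mg/L.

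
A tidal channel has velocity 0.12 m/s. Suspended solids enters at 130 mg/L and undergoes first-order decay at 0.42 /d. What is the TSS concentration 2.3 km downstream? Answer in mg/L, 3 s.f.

118 mg/L

Travel time t = 2.3 km / 0.12 m/s = 2300/0.12 = 1.917e+04 s = 0.2218 d.
First-order decay: C = 130·exp(−0.42·0.2218) = 130·0.911 = 118.4 mg/L.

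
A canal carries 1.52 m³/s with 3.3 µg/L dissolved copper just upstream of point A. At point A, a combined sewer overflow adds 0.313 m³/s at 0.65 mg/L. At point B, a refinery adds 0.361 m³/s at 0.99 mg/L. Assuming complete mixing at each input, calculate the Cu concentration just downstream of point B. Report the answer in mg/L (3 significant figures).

3.3 µg/L = 0.0033 mg/L.
After input A: C = (1.52·0.0033 + 0.313·0.65) / 1.833 = 0.1137 mg/L.
After input B: C = (1.833·0.1137 + 0.361·0.99) / 2.194 = 0.2579 mg/L.

0.258 mg/L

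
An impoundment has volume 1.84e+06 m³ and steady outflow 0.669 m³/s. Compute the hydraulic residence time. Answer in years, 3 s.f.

Q = 0.669 m³/s × 3.156e+07 s/yr = 2.111e+07 m³/yr.
Hydraulic residence time τ = V/Q = 1.84e+06/2.111e+07 = 0.08715 yr.

0.0872 yr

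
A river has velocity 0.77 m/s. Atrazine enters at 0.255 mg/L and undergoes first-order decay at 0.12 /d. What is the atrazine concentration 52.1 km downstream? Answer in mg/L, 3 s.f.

Travel time t = 52.1 km / 0.77 m/s = 5.21e+04/0.77 = 6.766e+04 s = 0.7831 d.
First-order decay: C = 0.255·exp(−0.12·0.7831) = 0.255·0.9103 = 0.2321 mg/L.

0.232 mg/L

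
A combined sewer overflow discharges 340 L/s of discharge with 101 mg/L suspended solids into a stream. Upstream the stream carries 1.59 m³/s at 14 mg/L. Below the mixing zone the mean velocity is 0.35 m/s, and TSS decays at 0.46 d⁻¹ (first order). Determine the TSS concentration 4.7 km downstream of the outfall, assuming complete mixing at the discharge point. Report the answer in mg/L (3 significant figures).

340 L/s = 0.34 m³/s.
After complete mixing, C₀ = (0.34·101 + 1.59·14) / 1.93 = 29.33 mg/L.
Travel time t = 4700 m / 0.35 m/s = 1.343e+04 s = 0.1554 d.
C = 29.33·exp(−0.46·0.1554) = 29.33·0.931 = 27.3 mg/L.

27.3 mg/L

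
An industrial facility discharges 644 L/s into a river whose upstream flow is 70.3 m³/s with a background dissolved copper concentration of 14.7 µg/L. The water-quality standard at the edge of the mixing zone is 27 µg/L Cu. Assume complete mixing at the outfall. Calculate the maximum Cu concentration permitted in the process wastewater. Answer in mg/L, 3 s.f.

644 L/s = 0.644 m³/s.
14.7 µg/L = 0.0147 mg/L.
27 µg/L = 0.027 mg/L.
Mass balance: 0.027·70.94 = 0.644·Cₑ + 70.3·0.0147.
Cₑ = (1.915 − 1.033) / 0.644 = 1.37 mg/L.

1.37 mg/L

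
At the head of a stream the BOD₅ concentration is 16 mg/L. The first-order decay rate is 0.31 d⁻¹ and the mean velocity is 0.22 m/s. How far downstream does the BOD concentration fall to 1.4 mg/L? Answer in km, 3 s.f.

From C = C₀·e^(−kt), t = ln(C₀/C)/k = ln(16/1.4)/0.31 = 2.436/0.31 = 7.858 d.
Distance = v·t = 0.22 m/s × 6.79e+05 s = 1.494e+05 m = 149.4 km.

149 km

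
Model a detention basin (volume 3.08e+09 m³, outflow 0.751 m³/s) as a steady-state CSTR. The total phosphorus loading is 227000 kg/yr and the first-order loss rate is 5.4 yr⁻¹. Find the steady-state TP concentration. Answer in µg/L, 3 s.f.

13.6 µg/L

Outflow Q = 0.751 m³/s × 3.156e+07 s/yr = 2.37e+07 m³/yr.
Steady-state CSTR mass balance: W = Q·C + k·V·C, so C = W/(Q + kV).
Q + kV = 2.37e+07 + 5.4·3.08e+09 = 1.666e+10 m³/yr.
C = 227000/1.666e+10 = 1.363e-05 kg/m³ = 0.01363 mg/L = 13.63 µg/L.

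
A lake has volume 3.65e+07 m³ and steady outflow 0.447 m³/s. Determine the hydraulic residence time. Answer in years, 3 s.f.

Q = 0.447 m³/s × 3.156e+07 s/yr = 1.411e+07 m³/yr.
Hydraulic residence time τ = V/Q = 3.65e+07/1.411e+07 = 2.588 yr.

2.59 yr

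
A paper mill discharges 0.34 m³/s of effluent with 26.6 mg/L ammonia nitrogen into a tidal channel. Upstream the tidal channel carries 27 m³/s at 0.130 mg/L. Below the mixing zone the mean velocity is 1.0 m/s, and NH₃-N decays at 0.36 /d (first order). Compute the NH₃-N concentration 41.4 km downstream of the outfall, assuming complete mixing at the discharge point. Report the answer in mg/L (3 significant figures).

After complete mixing, C₀ = (0.34·26.6 + 27·0.13) / 27.34 = 0.4592 mg/L.
Travel time t = 4.14e+04 m / 1.0 m/s = 4.14e+04 s = 0.4792 d.
C = 0.4592·exp(−0.36·0.4792) = 0.4592·0.8416 = 0.3864 mg/L.

0.386 mg/L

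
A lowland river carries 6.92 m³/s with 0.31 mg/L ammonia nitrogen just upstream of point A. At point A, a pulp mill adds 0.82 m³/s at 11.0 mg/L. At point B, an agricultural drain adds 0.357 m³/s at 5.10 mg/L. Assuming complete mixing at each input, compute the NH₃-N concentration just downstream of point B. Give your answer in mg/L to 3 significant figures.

1.60 mg/L

After input A: C = (6.92·0.31 + 0.82·11) / 7.74 = 1.443 mg/L.
After input B: C = (7.74·1.443 + 0.357·5.1) / 8.097 = 1.604 mg/L.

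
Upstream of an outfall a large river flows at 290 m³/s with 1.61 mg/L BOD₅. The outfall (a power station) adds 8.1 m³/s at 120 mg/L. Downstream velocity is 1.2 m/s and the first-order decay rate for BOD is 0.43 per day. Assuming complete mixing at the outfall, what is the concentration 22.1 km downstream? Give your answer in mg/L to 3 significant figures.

After complete mixing, C₀ = (8.1·120 + 290·1.61) / 298.1 = 4.827 mg/L.
Travel time t = 2.21e+04 m / 1.2 m/s = 1.842e+04 s = 0.2132 d.
C = 4.827·exp(−0.43·0.2132) = 4.827·0.9124 = 4.404 mg/L.

4.40 mg/L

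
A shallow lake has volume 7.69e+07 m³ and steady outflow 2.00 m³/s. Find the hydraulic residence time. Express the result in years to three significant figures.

Q = 2.00 m³/s × 3.156e+07 s/yr = 6.312e+07 m³/yr.
Hydraulic residence time τ = V/Q = 7.69e+07/6.312e+07 = 1.218 yr.

1.22 yr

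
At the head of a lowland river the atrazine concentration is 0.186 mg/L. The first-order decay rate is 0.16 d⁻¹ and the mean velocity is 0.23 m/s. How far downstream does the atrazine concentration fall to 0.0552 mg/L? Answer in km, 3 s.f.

From C = C₀·e^(−kt), t = ln(C₀/C)/k = ln(0.186/0.0552)/0.16 = 1.215/0.16 = 7.592 d.
Distance = v·t = 0.23 m/s × 6.56e+05 s = 1.509e+05 m = 150.9 km.

151 km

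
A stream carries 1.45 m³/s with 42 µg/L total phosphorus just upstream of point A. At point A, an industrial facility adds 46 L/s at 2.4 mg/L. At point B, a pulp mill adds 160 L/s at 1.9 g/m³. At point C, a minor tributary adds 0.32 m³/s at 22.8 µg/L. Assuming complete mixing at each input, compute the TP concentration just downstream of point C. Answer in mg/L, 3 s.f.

0.244 mg/L

42 µg/L = 0.042 mg/L.
46 L/s = 0.046 m³/s.
After input A: C = (1.45·0.042 + 0.046·2.4) / 1.496 = 0.1145 mg/L.
160 L/s = 0.16 m³/s.
After input B: C = (1.496·0.1145 + 0.16·1.9) / 1.656 = 0.287 mg/L.
22.8 µg/L = 0.0228 mg/L.
After input C: C = (1.656·0.287 + 0.32·0.0228) / 1.976 = 0.2442 mg/L.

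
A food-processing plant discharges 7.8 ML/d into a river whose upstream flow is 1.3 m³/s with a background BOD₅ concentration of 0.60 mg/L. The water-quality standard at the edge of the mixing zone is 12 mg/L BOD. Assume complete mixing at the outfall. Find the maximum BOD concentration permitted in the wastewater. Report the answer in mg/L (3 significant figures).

7.8 ML/d = 0.09028 m³/s.
Mass balance: 12·1.39 = 0.09028·Cₑ + 1.3·0.6.
Cₑ = (16.68 − 0.78) / 0.09028 = 176.2 mg/L.

176 mg/L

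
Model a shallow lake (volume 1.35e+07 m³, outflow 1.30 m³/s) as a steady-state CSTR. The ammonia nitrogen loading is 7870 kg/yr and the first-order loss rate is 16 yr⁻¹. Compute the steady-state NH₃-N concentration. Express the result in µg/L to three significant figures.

Outflow Q = 1.30 m³/s × 3.156e+07 s/yr = 4.102e+07 m³/yr.
Steady-state CSTR mass balance: W = Q·C + k·V·C, so C = W/(Q + kV).
Q + kV = 4.102e+07 + 16·1.35e+07 = 2.57e+08 m³/yr.
C = 7870/2.57e+08 = 3.062e-05 kg/m³ = 0.03062 mg/L = 30.62 µg/L.

30.6 µg/L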